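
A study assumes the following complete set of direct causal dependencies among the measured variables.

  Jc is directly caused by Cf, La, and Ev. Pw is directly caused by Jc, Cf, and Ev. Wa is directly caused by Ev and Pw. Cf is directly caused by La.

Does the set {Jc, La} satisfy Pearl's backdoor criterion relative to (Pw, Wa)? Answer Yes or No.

No

Backdoor paths from Pw to Wa (paths whose first edge points into Pw):
  P1: Pw <- Ev -> Wa
  P2: Pw <- Cf <- La -> Jc <- Ev -> Wa
  P3: Pw <- Cf -> Jc <- Ev -> Wa
  P4: Pw <- Jc <- Ev -> Wa
Condition 1 (no descendant of Pw in the set): holds — descendants of Pw are {Wa}; none are in {Jc, La}.
Condition 2 (every backdoor path blocked by {Jc, La}):
  P1: open — no interior node is in the conditioning set.
  P2: blocked at fork node La ∈ conditioning set.
  P3: open — collider(s) Jc are conditioned on (or have a conditioned descendant) and no non-collider on the path is in the set.
  P4: blocked at chain node Jc ∈ conditioning set.
{Jc, La} does not satisfy the backdoor criterion.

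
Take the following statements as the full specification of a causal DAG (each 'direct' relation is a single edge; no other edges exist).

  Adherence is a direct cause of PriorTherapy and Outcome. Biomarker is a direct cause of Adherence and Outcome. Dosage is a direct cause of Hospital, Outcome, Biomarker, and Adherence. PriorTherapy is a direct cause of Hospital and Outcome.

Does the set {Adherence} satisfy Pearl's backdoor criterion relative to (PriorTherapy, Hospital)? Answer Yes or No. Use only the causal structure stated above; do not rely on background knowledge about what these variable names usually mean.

Backdoor paths from PriorTherapy to Hospital (paths whose first edge points into PriorTherapy):
  P1: PriorTherapy <- Adherence <- Dosage -> Hospital
  P2: PriorTherapy <- Adherence <- Biomarker <- Dosage -> Hospital
  P3: PriorTherapy <- Adherence <- Biomarker -> Outcome <- Dosage -> Hospital
  P4: PriorTherapy <- Adherence -> Outcome <- Dosage -> Hospital
  P5: PriorTherapy <- Adherence -> Outcome <- Biomarker <- Dosage -> Hospital
Condition 1 (no descendant of PriorTherapy in the set): holds — descendants of PriorTherapy are {Hospital, Outcome}; none are in {Adherence}.
Condition 2 (every backdoor path blocked by {Adherence}):
  P1: blocked at chain node Adherence ∈ conditioning set.
  P2: blocked at chain node Adherence ∈ conditioning set.
  P3: blocked at chain node Adherence ∈ conditioning set.
  P4: blocked at fork node Adherence ∈ conditioning set.
  P5: blocked at fork node Adherence ∈ conditioning set.
{Adherence} satisfies the backdoor criterion.

Yes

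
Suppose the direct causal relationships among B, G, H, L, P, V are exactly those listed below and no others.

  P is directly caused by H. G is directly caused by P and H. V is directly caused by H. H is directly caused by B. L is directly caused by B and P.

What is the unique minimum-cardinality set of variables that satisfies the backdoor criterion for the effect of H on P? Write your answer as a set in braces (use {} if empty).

{}

Variables eligible for adjustment (non-descendants of H, excluding H and P): {B}.
Backdoor paths from H to P:
  P1: H <- B -> L <- P
Each backdoor path contains an unconditioned collider, so every path is already blocked with the empty conditioning set:
  P1: blocked at collider L (neither it nor any descendant is in the conditioning set).
The empty set is therefore the unique smallest valid set.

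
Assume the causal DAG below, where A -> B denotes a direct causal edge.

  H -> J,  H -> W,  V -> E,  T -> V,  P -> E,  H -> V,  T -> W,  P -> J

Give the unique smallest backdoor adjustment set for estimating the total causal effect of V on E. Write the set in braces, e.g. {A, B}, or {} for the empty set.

Variables eligible for adjustment (non-descendants of V, excluding V and E): {H, J, P, T, W}.
Backdoor paths from V to E:
  P1: V <- T -> W <- H -> J <- P -> E
  P2: V <- H -> J <- P -> E
Each backdoor path contains an unconditioned collider, so every path is already blocked with the empty conditioning set:
  P1: blocked at collider W (neither it nor any descendant is in the conditioning set).
  P2: blocked at collider J (neither it nor any descendant is in the conditioning set).
The empty set is therefore the unique smallest valid set.

{}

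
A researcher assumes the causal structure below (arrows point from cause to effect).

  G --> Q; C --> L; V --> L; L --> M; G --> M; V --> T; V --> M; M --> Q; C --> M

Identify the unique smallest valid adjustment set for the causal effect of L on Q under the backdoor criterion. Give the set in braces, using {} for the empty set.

{C, V}

Variables eligible for adjustment (non-descendants of L, excluding L and Q): {C, G, T, V}.
Backdoor paths from L to Q:
  P1: L <- V -> M <- G -> Q
  P2: L <- V -> M -> Q
  P3: L <- C -> M <- G -> Q
  P4: L <- C -> M -> Q
The empty set is not sufficient: P2 (L <- V -> M -> Q) has no collider blocking it and no conditioned non-collider, so it is open.
Try {C, V}:
  P1: blocked at fork node V ∈ conditioning set.
  P2: blocked at fork node V ∈ conditioning set.
  P3: blocked at fork node C ∈ conditioning set.
  P4: blocked at fork node C ∈ conditioning set.
{C, V} contains no descendant of L and blocks every backdoor path.
Every element of {C, V} is needed (dropping C leaves P4 open; dropping V leaves P2 open), so no proper subset is valid.
Among all size-2 subsets of the eligible variables, only {C, V} blocks every backdoor path, so it is the unique smallest valid adjustment set.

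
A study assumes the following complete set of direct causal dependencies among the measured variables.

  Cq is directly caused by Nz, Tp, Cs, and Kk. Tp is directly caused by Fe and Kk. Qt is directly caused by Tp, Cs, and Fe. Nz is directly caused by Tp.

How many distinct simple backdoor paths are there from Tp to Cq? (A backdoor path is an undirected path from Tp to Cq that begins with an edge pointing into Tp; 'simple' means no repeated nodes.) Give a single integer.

A backdoor path from Tp to Cq is any simple undirected path whose first edge points into Tp (i.e. leaves Tp via a parent).
Parents of Tp: {Fe, Kk}.
Enumerating:
  P1: Tp <- Kk -> Cq
  P2: Tp <- Fe -> Qt <- Cs -> Cq
That exhausts the simple backdoor paths. Count: 2.

2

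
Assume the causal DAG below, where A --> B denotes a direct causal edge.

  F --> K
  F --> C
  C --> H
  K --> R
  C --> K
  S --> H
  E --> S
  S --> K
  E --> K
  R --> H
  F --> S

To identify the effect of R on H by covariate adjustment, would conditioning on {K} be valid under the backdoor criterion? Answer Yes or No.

Backdoor paths from R to H (paths whose first edge points into R):
  P1: R <- K <- F -> C -> H
  P2: R <- K <- F -> S -> H
  P3: R <- K <- C <- F -> S -> H
  P4: R <- K <- C -> H
  P5: R <- K <- E -> S <- F -> C -> H
  P6: R <- K <- E -> S -> H
  P7: R <- K <- S <- F -> C -> H
  P8: R <- K <- S -> H
Condition 1 (no descendant of R in the set): holds — descendants of R are {H}; none are in {K}.
Condition 2 (every backdoor path blocked by {K}):
  P1: blocked at chain node K ∈ conditioning set.
  P2: blocked at chain node K ∈ conditioning set.
  P3: blocked at chain node K ∈ conditioning set.
  P4: blocked at chain node K ∈ conditioning set.
  P5: blocked at chain node K ∈ conditioning set.
  P6: blocked at chain node K ∈ conditioning set.
  P7: blocked at chain node K ∈ conditioning set.
  P8: blocked at chain node K ∈ conditioning set.
{K} satisfies the backdoor criterion.

Yes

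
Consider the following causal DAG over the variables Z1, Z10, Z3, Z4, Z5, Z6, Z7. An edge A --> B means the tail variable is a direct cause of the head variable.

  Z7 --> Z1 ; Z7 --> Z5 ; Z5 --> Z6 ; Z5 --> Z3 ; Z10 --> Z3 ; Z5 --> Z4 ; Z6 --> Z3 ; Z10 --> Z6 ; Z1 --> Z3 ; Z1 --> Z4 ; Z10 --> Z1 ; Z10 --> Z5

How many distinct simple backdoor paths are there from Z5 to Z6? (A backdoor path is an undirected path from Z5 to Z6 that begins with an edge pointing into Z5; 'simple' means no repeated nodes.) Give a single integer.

7

A backdoor path from Z5 to Z6 is any simple undirected path whose first edge points into Z5 (i.e. leaves Z5 via a parent).
Parents of Z5: {Z10, Z7}.
Enumerating:
  P1: Z5 <- Z10 -> Z1 -> Z3 <- Z6
  P2: Z5 <- Z10 -> Z6
  P3: Z5 <- Z10 -> Z3 <- Z6
  P4: Z5 <- Z7 -> Z1 <- Z10 -> Z6
  P5: Z5 <- Z7 -> Z1 <- Z10 -> Z3 <- Z6
  P6: Z5 <- Z7 -> Z1 -> Z3 <- Z10 -> Z6
  P7: Z5 <- Z7 -> Z1 -> Z3 <- Z6
That exhausts the simple backdoor paths. Count: 7.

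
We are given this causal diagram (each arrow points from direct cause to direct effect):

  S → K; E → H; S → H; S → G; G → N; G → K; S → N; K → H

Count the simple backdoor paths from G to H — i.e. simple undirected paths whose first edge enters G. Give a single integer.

2

A backdoor path from G to H is any simple undirected path whose first edge points into G (i.e. leaves G via a parent).
Parents of G: {S}.
Enumerating:
  P1: G <- S -> K -> H
  P2: G <- S -> H
That exhausts the simple backdoor paths. Count: 2.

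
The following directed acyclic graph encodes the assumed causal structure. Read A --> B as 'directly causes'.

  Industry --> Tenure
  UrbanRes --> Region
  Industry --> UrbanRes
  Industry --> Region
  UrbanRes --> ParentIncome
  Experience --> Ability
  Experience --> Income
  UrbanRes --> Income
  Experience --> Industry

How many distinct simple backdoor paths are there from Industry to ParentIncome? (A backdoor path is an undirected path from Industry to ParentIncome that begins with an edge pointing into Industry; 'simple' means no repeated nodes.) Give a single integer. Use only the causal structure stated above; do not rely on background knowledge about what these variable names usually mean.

1

A backdoor path from Industry to ParentIncome is any simple undirected path whose first edge points into Industry (i.e. leaves Industry via a parent).
Parents of Industry: {Experience}.
Enumerating:
  P1: Industry <- Experience -> Income <- UrbanRes -> ParentIncome
That exhausts the simple backdoor paths. Count: 1.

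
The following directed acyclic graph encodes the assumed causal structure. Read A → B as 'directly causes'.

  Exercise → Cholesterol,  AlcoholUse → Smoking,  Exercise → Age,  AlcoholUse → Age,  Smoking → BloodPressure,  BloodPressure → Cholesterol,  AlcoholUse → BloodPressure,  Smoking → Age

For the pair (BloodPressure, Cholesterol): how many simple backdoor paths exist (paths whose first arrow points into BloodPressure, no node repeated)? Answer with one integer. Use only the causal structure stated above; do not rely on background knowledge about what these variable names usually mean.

A backdoor path from BloodPressure to Cholesterol is any simple undirected path whose first edge points into BloodPressure (i.e. leaves BloodPressure via a parent).
Parents of BloodPressure: {AlcoholUse, Smoking}.
Enumerating:
  P1: BloodPressure <- AlcoholUse -> Smoking -> Age <- Exercise -> Cholesterol
  P2: BloodPressure <- AlcoholUse -> Age <- Exercise -> Cholesterol
  P3: BloodPressure <- Smoking <- AlcoholUse -> Age <- Exercise -> Cholesterol
  P4: BloodPressure <- Smoking -> Age <- Exercise -> Cholesterol
That exhausts the simple backdoor paths. Count: 4.

4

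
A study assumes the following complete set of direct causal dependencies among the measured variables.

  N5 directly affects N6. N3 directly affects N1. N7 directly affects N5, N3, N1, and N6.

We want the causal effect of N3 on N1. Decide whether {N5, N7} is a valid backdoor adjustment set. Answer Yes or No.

Backdoor paths from N3 to N1 (paths whose first edge points into N3):
  P1: N3 <- N7 -> N1
Condition 1 (no descendant of N3 in the set): holds — descendants of N3 are {N1}; none are in {N5, N7}.
Condition 2 (every backdoor path blocked by {N5, N7}):
  P1: blocked at fork node N7 ∈ conditioning set.
{N5, N7} satisfies the backdoor criterion.

Yes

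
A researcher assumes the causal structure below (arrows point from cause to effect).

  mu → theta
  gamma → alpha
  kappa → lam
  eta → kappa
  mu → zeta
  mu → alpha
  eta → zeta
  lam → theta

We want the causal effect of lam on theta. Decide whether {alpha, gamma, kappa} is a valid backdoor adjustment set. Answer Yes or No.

Yes

Backdoor paths from lam to theta (paths whose first edge points into lam):
  P1: lam <- kappa <- eta -> zeta <- mu -> theta
Condition 1 (no descendant of lam in the set): holds — descendants of lam are {theta}; none are in {alpha, gamma, kappa}.
Condition 2 (every backdoor path blocked by {alpha, gamma, kappa}):
  P1: blocked at chain node kappa ∈ conditioning set.
{alpha, gamma, kappa} satisfies the backdoor criterion.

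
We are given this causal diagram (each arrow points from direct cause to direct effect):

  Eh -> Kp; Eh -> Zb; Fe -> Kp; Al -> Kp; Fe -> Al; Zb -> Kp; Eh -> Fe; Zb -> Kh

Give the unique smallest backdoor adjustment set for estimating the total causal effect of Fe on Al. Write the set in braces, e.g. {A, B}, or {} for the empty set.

Variables eligible for adjustment (non-descendants of Fe, excluding Fe and Al): {Eh, Kh, Zb}.
Backdoor paths from Fe to Al:
  P1: Fe <- Eh -> Zb -> Kp <- Al
  P2: Fe <- Eh -> Kp <- Al
Each backdoor path contains an unconditioned collider, so every path is already blocked with the empty conditioning set:
  P1: blocked at collider Kp (neither it nor any descendant is in the conditioning set).
  P2: blocked at collider Kp (neither it nor any descendant is in the conditioning set).
The empty set is therefore the unique smallest valid set.

{}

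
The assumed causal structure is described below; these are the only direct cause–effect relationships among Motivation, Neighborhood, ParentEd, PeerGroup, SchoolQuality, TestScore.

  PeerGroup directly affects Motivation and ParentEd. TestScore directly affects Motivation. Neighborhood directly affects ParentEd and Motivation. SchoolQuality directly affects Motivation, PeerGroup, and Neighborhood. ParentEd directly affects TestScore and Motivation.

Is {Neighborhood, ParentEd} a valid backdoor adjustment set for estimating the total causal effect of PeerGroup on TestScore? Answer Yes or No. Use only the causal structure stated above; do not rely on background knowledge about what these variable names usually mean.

Backdoor paths from PeerGroup to TestScore (paths whose first edge points into PeerGroup):
  P1: PeerGroup <- SchoolQuality -> Neighborhood -> ParentEd -> TestScore
  P2: PeerGroup <- SchoolQuality -> Neighborhood -> ParentEd -> Motivation <- TestScore
  P3: PeerGroup <- SchoolQuality -> Neighborhood -> Motivation <- ParentEd -> TestScore
  P4: PeerGroup <- SchoolQuality -> Neighborhood -> Motivation <- TestScore
  P5: PeerGroup <- SchoolQuality -> Motivation <- Neighborhood -> ParentEd -> TestScore
  P6: PeerGroup <- SchoolQuality -> Motivation <- ParentEd -> TestScore
  P7: PeerGroup <- SchoolQuality -> Motivation <- TestScore
Condition 1 (no descendant of PeerGroup in the set): FAILS — ParentEd is a descendant of PeerGroup.
Condition 2 (every backdoor path blocked by {Neighborhood, ParentEd}):
  P1: blocked at chain node Neighborhood ∈ conditioning set.
  P2: blocked at chain node Neighborhood ∈ conditioning set.
  P3: blocked at chain node Neighborhood ∈ conditioning set.
  P4: blocked at chain node Neighborhood ∈ conditioning set.
  P5: blocked at collider Motivation (neither it nor any descendant is in the conditioning set).
  P6: blocked at collider Motivation (neither it nor any descendant is in the conditioning set).
  P7: blocked at collider Motivation (neither it nor any descendant is in the conditioning set).
{Neighborhood, ParentEd} does not satisfy the backdoor criterion.

No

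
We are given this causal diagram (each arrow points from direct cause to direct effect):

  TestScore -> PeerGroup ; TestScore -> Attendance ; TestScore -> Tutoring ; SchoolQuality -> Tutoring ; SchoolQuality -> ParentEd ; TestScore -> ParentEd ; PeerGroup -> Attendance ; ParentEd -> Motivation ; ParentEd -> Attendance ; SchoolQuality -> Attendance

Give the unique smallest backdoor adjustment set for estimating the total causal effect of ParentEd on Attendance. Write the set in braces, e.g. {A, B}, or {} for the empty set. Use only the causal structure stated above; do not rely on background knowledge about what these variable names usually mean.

{SchoolQuality, TestScore}

Variables eligible for adjustment (non-descendants of ParentEd, excluding ParentEd and Attendance): {PeerGroup, SchoolQuality, TestScore, Tutoring}.
Backdoor paths from ParentEd to Attendance:
  P1: ParentEd <- TestScore -> PeerGroup -> Attendance
  P2: ParentEd <- TestScore -> Tutoring <- SchoolQuality -> Attendance
  P3: ParentEd <- TestScore -> Attendance
  P4: ParentEd <- SchoolQuality -> Tutoring <- TestScore -> PeerGroup -> Attendance
  P5: ParentEd <- SchoolQuality -> Tutoring <- TestScore -> Attendance
  P6: ParentEd <- SchoolQuality -> Attendance
The empty set is not sufficient: P1 (ParentEd <- TestScore -> PeerGroup -> Attendance) has no collider blocking it and no conditioned non-collider, so it is open.
Try {SchoolQuality, TestScore}:
  P1: blocked at fork node TestScore ∈ conditioning set.
  P2: blocked at fork node TestScore ∈ conditioning set.
  P3: blocked at fork node TestScore ∈ conditioning set.
  P4: blocked at fork node SchoolQuality ∈ conditioning set.
  P5: blocked at fork node SchoolQuality ∈ conditioning set.
  P6: blocked at fork node SchoolQuality ∈ conditioning set.
{SchoolQuality, TestScore} contains no descendant of ParentEd and blocks every backdoor path.
Every element of {SchoolQuality, TestScore} is needed (dropping SchoolQuality leaves P6 open; dropping TestScore leaves P1 open), so no proper subset is valid.
Among all size-2 subsets of the eligible variables, only {SchoolQuality, TestScore} blocks every backdoor path, so it is the unique smallest valid adjustment set.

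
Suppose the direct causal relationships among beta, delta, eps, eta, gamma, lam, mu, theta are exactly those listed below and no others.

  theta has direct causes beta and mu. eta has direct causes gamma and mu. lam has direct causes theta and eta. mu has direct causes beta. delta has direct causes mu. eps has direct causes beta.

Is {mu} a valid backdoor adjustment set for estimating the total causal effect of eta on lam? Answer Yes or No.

Backdoor paths from eta to lam (paths whose first edge points into eta):
  P1: eta <- mu <- beta -> theta -> lam
  P2: eta <- mu -> theta -> lam
Condition 1 (no descendant of eta in the set): holds — descendants of eta are {lam}; none are in {mu}.
Condition 2 (every backdoor path blocked by {mu}):
  P1: blocked at chain node mu ∈ conditioning set.
  P2: blocked at fork node mu ∈ conditioning set.
{mu} satisfies the backdoor criterion.

Yes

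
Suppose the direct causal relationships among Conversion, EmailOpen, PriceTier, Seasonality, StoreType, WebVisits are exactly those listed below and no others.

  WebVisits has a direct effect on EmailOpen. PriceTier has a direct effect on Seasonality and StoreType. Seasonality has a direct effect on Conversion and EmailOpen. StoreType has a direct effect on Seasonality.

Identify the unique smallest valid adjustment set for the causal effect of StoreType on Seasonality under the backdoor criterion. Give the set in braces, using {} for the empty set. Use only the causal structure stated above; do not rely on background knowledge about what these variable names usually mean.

Variables eligible for adjustment (non-descendants of StoreType, excluding StoreType and Seasonality): {PriceTier, WebVisits}.
Backdoor paths from StoreType to Seasonality:
  P1: StoreType <- PriceTier -> Seasonality
The empty set is not sufficient: P1 (StoreType <- PriceTier -> Seasonality) has no collider blocking it and no conditioned non-collider, so it is open.
Try {PriceTier}:
  P1: blocked at fork node PriceTier ∈ conditioning set.
{PriceTier} contains no descendant of StoreType and blocks every backdoor path.
No other singleton works — e.g. {WebVisits} leaves P1 open — so {PriceTier} is the unique smallest valid adjustment set.

{PriceTier}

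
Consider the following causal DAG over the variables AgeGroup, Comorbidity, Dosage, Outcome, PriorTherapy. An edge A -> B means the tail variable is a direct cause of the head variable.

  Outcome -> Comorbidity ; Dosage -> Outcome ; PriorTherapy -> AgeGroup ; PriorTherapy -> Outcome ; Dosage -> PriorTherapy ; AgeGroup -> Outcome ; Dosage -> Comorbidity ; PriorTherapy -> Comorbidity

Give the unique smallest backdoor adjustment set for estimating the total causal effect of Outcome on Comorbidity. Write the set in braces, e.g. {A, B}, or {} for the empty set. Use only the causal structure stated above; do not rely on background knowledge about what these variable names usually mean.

{Dosage, PriorTherapy}

Variables eligible for adjustment (non-descendants of Outcome, excluding Outcome and Comorbidity): {AgeGroup, Dosage, PriorTherapy}.
Backdoor paths from Outcome to Comorbidity:
  P1: Outcome <- Dosage -> PriorTherapy -> Comorbidity
  P2: Outcome <- Dosage -> Comorbidity
  P3: Outcome <- PriorTherapy <- Dosage -> Comorbidity
  P4: Outcome <- PriorTherapy -> Comorbidity
  P5: Outcome <- AgeGroup <- PriorTherapy <- Dosage -> Comorbidity
  P6: Outcome <- AgeGroup <- PriorTherapy -> Comorbidity
The empty set is not sufficient: P1 (Outcome <- Dosage -> PriorTherapy -> Comorbidity) has no collider blocking it and no conditioned non-collider, so it is open.
Try {Dosage, PriorTherapy}:
  P1: blocked at fork node Dosage ∈ conditioning set.
  P2: blocked at fork node Dosage ∈ conditioning set.
  P3: blocked at chain node PriorTherapy ∈ conditioning set.
  P4: blocked at fork node PriorTherapy ∈ conditioning set.
  P5: blocked at chain node PriorTherapy ∈ conditioning set.
  P6: blocked at fork node PriorTherapy ∈ conditioning set.
{Dosage, PriorTherapy} contains no descendant of Outcome and blocks every backdoor path.
Every element of {Dosage, PriorTherapy} is needed (dropping Dosage leaves P2 open; dropping PriorTherapy leaves P4 open), so no proper subset is valid.
Among all size-2 subsets of the eligible variables, only {Dosage, PriorTherapy} blocks every backdoor path, so it is the unique smallest valid adjustment set.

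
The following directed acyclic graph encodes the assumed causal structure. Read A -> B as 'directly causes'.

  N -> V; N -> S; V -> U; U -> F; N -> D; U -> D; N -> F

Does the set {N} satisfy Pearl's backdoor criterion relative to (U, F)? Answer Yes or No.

Yes

Backdoor paths from U to F (paths whose first edge points into U):
  P1: U <- V <- N -> F
Condition 1 (no descendant of U in the set): holds — descendants of U are {D, F}; none are in {N}.
Condition 2 (every backdoor path blocked by {N}):
  P1: blocked at fork node N ∈ conditioning set.
{N} satisfies the backdoor criterion.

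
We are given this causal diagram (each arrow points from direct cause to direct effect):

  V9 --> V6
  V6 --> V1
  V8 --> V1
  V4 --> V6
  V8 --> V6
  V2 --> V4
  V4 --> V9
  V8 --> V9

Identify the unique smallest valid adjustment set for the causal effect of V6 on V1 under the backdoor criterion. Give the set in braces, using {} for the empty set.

Variables eligible for adjustment (non-descendants of V6, excluding V6 and V1): {V2, V4, V8, V9}.
Backdoor paths from V6 to V1:
  P1: V6 <- V4 -> V9 <- V8 -> V1
  P2: V6 <- V8 -> V1
  P3: V6 <- V9 <- V8 -> V1
The empty set is not sufficient: P2 (V6 <- V8 -> V1) has no collider blocking it and no conditioned non-collider, so it is open.
Try {V8}:
  P1: blocked at collider V9 (neither it nor any descendant is in the conditioning set).
  P2: blocked at fork node V8 ∈ conditioning set.
  P3: blocked at fork node V8 ∈ conditioning set.
{V8} contains no descendant of V6 and blocks every backdoor path.
No other singleton works — e.g. {V2} leaves P2 open — so {V8} is the unique smallest valid adjustment set.

{V8}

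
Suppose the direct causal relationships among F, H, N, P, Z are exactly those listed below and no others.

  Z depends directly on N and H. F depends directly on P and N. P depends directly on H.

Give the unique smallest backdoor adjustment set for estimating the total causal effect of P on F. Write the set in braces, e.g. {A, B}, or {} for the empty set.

Variables eligible for adjustment (non-descendants of P, excluding P and F): {H, N, Z}.
Backdoor paths from P to F:
  P1: P <- H -> Z <- N -> F
Each backdoor path contains an unconditioned collider, so every path is already blocked with the empty conditioning set:
  P1: blocked at collider Z (neither it nor any descendant is in the conditioning set).
The empty set is therefore the unique smallest valid set.

{}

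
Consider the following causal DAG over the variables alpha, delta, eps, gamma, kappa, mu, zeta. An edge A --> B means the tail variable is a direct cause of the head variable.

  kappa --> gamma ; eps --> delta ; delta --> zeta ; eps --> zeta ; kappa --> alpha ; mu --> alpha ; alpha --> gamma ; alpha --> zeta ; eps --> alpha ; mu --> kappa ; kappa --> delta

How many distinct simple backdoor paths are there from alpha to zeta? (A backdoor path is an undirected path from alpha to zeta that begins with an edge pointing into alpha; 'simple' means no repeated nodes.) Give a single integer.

6

A backdoor path from alpha to zeta is any simple undirected path whose first edge points into alpha (i.e. leaves alpha via a parent).
Parents of alpha: {eps, kappa, mu}.
Enumerating:
  P1: alpha <- mu -> kappa -> delta <- eps -> zeta
  P2: alpha <- mu -> kappa -> delta -> zeta
  P3: alpha <- kappa -> delta <- eps -> zeta
  P4: alpha <- kappa -> delta -> zeta
  P5: alpha <- eps -> delta -> zeta
  P6: alpha <- eps -> zeta
That exhausts the simple backdoor paths. Count: 6.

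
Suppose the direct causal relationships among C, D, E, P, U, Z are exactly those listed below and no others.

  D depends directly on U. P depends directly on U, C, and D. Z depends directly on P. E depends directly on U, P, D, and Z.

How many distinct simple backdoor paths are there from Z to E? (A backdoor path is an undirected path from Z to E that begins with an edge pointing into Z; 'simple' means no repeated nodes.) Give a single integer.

A backdoor path from Z to E is any simple undirected path whose first edge points into Z (i.e. leaves Z via a parent).
Parents of Z: {P}.
Enumerating:
  P1: Z <- P <- U -> D -> E
  P2: Z <- P <- U -> E
  P3: Z <- P <- D <- U -> E
  P4: Z <- P <- D -> E
  P5: Z <- P -> E
That exhausts the simple backdoor paths. Count: 5.

5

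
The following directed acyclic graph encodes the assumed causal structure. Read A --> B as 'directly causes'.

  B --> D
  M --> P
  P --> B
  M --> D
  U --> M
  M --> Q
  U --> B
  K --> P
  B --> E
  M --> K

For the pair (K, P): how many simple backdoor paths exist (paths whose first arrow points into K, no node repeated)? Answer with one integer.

3

A backdoor path from K to P is any simple undirected path whose first edge points into K (i.e. leaves K via a parent).
Parents of K: {M}.
Enumerating:
  P1: K <- M <- U -> B <- P
  P2: K <- M -> P
  P3: K <- M -> D <- B <- P
That exhausts the simple backdoor paths. Count: 3.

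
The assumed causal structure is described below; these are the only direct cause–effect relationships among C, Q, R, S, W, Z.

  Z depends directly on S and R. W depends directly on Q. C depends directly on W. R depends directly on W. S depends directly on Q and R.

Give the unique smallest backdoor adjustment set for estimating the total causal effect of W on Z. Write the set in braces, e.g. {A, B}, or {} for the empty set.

{Q}

Variables eligible for adjustment (non-descendants of W, excluding W and Z): {Q}.
Backdoor paths from W to Z:
  P1: W <- Q -> S <- R -> Z
  P2: W <- Q -> S -> Z
The empty set is not sufficient: P2 (W <- Q -> S -> Z) has no collider blocking it and no conditioned non-collider, so it is open.
Try {Q}:
  P1: blocked at fork node Q ∈ conditioning set.
  P2: blocked at fork node Q ∈ conditioning set.
{Q} contains no descendant of W and blocks every backdoor path.
{Q} is the unique smallest valid adjustment set.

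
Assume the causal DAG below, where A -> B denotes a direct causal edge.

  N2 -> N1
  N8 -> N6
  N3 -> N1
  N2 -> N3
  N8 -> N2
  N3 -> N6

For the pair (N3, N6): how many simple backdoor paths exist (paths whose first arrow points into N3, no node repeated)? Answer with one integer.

1

A backdoor path from N3 to N6 is any simple undirected path whose first edge points into N3 (i.e. leaves N3 via a parent).
Parents of N3: {N2}.
Enumerating:
  P1: N3 <- N2 <- N8 -> N6
That exhausts the simple backdoor paths. Count: 1.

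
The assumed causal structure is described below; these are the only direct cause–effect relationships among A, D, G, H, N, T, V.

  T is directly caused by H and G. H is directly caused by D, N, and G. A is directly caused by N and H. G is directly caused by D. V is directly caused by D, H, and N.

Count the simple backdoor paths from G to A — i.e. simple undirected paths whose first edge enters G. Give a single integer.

7

A backdoor path from G to A is any simple undirected path whose first edge points into G (i.e. leaves G via a parent).
Parents of G: {D}.
Enumerating:
  P1: G <- D -> H <- N -> A
  P2: G <- D -> H -> A
  P3: G <- D -> H -> V <- N -> A
  P4: G <- D -> V <- N -> H -> A
  P5: G <- D -> V <- N -> A
  P6: G <- D -> V <- H <- N -> A
  P7: G <- D -> V <- H -> A
That exhausts the simple backdoor paths. Count: 7.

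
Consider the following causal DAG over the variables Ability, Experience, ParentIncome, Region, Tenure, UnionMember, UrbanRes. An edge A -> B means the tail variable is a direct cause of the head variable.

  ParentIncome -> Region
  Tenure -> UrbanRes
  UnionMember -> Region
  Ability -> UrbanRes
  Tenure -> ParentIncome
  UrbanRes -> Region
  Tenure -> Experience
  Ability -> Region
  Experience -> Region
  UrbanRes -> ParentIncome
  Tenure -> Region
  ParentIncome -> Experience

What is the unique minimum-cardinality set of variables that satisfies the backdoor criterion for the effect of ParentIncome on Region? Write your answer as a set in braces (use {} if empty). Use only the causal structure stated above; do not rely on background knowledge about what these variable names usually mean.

{Tenure, UrbanRes}

Variables eligible for adjustment (non-descendants of ParentIncome, excluding ParentIncome and Region): {Ability, Tenure, UnionMember, UrbanRes}.
Backdoor paths from ParentIncome to Region:
  P1: ParentIncome <- Tenure -> UrbanRes <- Ability -> Region
  P2: ParentIncome <- Tenure -> UrbanRes -> Region
  P3: ParentIncome <- Tenure -> Experience -> Region
  P4: ParentIncome <- Tenure -> Region
  P5: ParentIncome <- UrbanRes <- Ability -> Region
  P6: ParentIncome <- UrbanRes <- Tenure -> Experience -> Region
  P7: ParentIncome <- UrbanRes <- Tenure -> Region
  P8: ParentIncome <- UrbanRes -> Region
The empty set is not sufficient: P2 (ParentIncome <- Tenure -> UrbanRes -> Region) has no collider blocking it and no conditioned non-collider, so it is open.
Try {Tenure, UrbanRes}:
  P1: blocked at fork node Tenure ∈ conditioning set.
  P2: blocked at fork node Tenure ∈ conditioning set.
  P3: blocked at fork node Tenure ∈ conditioning set.
  P4: blocked at fork node Tenure ∈ conditioning set.
  P5: blocked at chain node UrbanRes ∈ conditioning set.
  P6: blocked at chain node UrbanRes ∈ conditioning set.
  P7: blocked at chain node UrbanRes ∈ conditioning set.
  P8: blocked at fork node UrbanRes ∈ conditioning set.
{Tenure, UrbanRes} contains no descendant of ParentIncome and blocks every backdoor path.
Every element of {Tenure, UrbanRes} is needed (dropping Tenure leaves P1 open; dropping UrbanRes leaves P5 open), so no proper subset is valid.
Among all size-2 subsets of the eligible variables, only {Tenure, UrbanRes} blocks every backdoor path, so it is the unique smallest valid adjustment set.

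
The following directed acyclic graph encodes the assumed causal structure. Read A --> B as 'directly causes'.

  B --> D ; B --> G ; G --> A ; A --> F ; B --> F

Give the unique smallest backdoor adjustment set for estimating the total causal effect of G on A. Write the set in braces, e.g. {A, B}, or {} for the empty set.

Variables eligible for adjustment (non-descendants of G, excluding G and A): {B, D}.
Backdoor paths from G to A:
  P1: G <- B -> F <- A
Each backdoor path contains an unconditioned collider, so every path is already blocked with the empty conditioning set:
  P1: blocked at collider F (neither it nor any descendant is in the conditioning set).
The empty set is therefore the unique smallest valid set.

{}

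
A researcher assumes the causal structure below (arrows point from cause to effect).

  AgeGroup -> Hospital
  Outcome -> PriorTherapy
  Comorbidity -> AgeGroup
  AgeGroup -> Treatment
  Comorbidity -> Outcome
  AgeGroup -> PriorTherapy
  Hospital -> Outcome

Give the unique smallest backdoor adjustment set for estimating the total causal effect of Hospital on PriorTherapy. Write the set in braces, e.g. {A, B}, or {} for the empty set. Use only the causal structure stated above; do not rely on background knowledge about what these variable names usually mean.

{AgeGroup}

Variables eligible for adjustment (non-descendants of Hospital, excluding Hospital and PriorTherapy): {AgeGroup, Comorbidity, Treatment}.
Backdoor paths from Hospital to PriorTherapy:
  P1: Hospital <- AgeGroup <- Comorbidity -> Outcome -> PriorTherapy
  P2: Hospital <- AgeGroup -> PriorTherapy
The empty set is not sufficient: P1 (Hospital <- AgeGroup <- Comorbidity -> Outcome -> PriorTherapy) has no collider blocking it and no conditioned non-collider, so it is open.
Try {AgeGroup}:
  P1: blocked at chain node AgeGroup ∈ conditioning set.
  P2: blocked at fork node AgeGroup ∈ conditioning set.
{AgeGroup} contains no descendant of Hospital and blocks every backdoor path.
No other singleton works — e.g. {Comorbidity} leaves P2 open — so {AgeGroup} is the unique smallest valid adjustment set.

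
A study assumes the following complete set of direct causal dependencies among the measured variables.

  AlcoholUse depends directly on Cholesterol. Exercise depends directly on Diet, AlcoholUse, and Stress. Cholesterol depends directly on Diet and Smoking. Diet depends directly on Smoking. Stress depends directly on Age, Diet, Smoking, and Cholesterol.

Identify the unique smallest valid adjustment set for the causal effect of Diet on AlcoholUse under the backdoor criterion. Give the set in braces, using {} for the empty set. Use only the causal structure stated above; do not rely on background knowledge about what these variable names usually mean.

{Smoking}

Variables eligible for adjustment (non-descendants of Diet, excluding Diet and AlcoholUse): {Age, Smoking}.
Backdoor paths from Diet to AlcoholUse:
  P1: Diet <- Smoking -> Cholesterol -> Stress -> Exercise <- AlcoholUse
  P2: Diet <- Smoking -> Cholesterol -> AlcoholUse
  P3: Diet <- Smoking -> Stress <- Cholesterol -> AlcoholUse
  P4: Diet <- Smoking -> Stress -> Exercise <- AlcoholUse
The empty set is not sufficient: P2 (Diet <- Smoking -> Cholesterol -> AlcoholUse) has no collider blocking it and no conditioned non-collider, so it is open.
Try {Smoking}:
  P1: blocked at fork node Smoking ∈ conditioning set.
  P2: blocked at fork node Smoking ∈ conditioning set.
  P3: blocked at fork node Smoking ∈ conditioning set.
  P4: blocked at fork node Smoking ∈ conditioning set.
{Smoking} contains no descendant of Diet and blocks every backdoor path.
No other singleton works — e.g. {Age} leaves P2 open — so {Smoking} is the unique smallest valid adjustment set.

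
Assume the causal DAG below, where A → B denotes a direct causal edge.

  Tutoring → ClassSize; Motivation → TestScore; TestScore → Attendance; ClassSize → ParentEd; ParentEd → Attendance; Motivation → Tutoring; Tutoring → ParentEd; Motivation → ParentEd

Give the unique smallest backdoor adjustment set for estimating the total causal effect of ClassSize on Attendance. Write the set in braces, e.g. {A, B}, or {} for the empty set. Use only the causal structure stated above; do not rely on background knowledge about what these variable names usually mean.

Variables eligible for adjustment (non-descendants of ClassSize, excluding ClassSize and Attendance): {Motivation, TestScore, Tutoring}.
Backdoor paths from ClassSize to Attendance:
  P1: ClassSize <- Tutoring <- Motivation -> TestScore -> Attendance
  P2: ClassSize <- Tutoring <- Motivation -> ParentEd -> Attendance
  P3: ClassSize <- Tutoring -> ParentEd <- Motivation -> TestScore -> Attendance
  P4: ClassSize <- Tutoring -> ParentEd -> Attendance
The empty set is not sufficient: P1 (ClassSize <- Tutoring <- Motivation -> TestScore -> Attendance) has no collider blocking it and no conditioned non-collider, so it is open.
Try {Tutoring}:
  P1: blocked at chain node Tutoring ∈ conditioning set.
  P2: blocked at chain node Tutoring ∈ conditioning set.
  P3: blocked at fork node Tutoring ∈ conditioning set.
  P4: blocked at fork node Tutoring ∈ conditioning set.
{Tutoring} contains no descendant of ClassSize and blocks every backdoor path.
No other singleton works — e.g. {Motivation} leaves P4 open — so {Tutoring} is the unique smallest valid adjustment set.

{Tutoring}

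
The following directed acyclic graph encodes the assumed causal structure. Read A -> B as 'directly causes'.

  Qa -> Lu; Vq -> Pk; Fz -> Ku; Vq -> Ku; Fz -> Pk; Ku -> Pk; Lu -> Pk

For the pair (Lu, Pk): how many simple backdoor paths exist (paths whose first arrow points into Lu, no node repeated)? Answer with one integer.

0

A backdoor path from Lu to Pk is any simple undirected path whose first edge points into Lu (i.e. leaves Lu via a parent).
Parents of Lu: {Qa}.
No simple path from any parent of Lu reaches Pk without revisiting Lu, so there are no backdoor paths.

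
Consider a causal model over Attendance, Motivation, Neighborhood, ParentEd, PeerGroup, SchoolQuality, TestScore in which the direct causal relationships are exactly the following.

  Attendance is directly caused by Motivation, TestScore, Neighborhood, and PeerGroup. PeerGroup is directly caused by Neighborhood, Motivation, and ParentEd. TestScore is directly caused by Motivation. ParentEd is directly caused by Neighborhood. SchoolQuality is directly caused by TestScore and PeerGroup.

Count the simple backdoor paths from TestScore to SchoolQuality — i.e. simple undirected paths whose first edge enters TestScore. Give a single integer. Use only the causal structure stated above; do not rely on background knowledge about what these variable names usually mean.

A backdoor path from TestScore to SchoolQuality is any simple undirected path whose first edge points into TestScore (i.e. leaves TestScore via a parent).
Parents of TestScore: {Motivation}.
Enumerating:
  P1: TestScore <- Motivation -> PeerGroup -> SchoolQuality
  P2: TestScore <- Motivation -> Attendance <- Neighborhood -> ParentEd -> PeerGroup -> SchoolQuality
  P3: TestScore <- Motivation -> Attendance <- Neighborhood -> PeerGroup -> SchoolQuality
  P4: TestScore <- Motivation -> Attendance <- PeerGroup -> SchoolQuality
That exhausts the simple backdoor paths. Count: 4.

4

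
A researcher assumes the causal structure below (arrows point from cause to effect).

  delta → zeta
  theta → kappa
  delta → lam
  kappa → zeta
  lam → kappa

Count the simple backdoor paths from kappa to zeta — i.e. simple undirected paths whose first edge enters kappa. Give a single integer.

A backdoor path from kappa to zeta is any simple undirected path whose first edge points into kappa (i.e. leaves kappa via a parent).
Parents of kappa: {lam, theta}.
Enumerating:
  P1: kappa <- lam <- delta -> zeta
That exhausts the simple backdoor paths. Count: 1.

1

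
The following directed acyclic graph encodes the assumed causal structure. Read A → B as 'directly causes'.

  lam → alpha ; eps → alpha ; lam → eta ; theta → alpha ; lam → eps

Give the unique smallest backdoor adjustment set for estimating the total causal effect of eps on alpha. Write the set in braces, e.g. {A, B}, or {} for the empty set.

{lam}

Variables eligible for adjustment (non-descendants of eps, excluding eps and alpha): {eta, lam, theta}.
Backdoor paths from eps to alpha:
  P1: eps <- lam -> alpha
The empty set is not sufficient: P1 (eps <- lam -> alpha) has no collider blocking it and no conditioned non-collider, so it is open.
Try {lam}:
  P1: blocked at fork node lam ∈ conditioning set.
{lam} contains no descendant of eps and blocks every backdoor path.
No other singleton works — e.g. {eta} leaves P1 open — so {lam} is the unique smallest valid adjustment set.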